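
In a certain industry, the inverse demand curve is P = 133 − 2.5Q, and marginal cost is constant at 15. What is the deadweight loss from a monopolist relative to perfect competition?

DWL = 696.2

Under competition P = MC = 15, so Q = (133 − 15)/2.5 = 47.2.
The monopolist equates marginal revenue to marginal cost: 133 − 5Q = 15, so Q = 23.6. From demand, P = 74.
DWL is the triangle between Q = 23.6 and Q = 47.2: ½·(47.2 − 23.6)·(74 − 15) = 696.2.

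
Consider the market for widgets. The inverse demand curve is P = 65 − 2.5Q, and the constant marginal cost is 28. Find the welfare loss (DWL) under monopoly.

Perfect competition: P = MC = 28, so 65 − 2.5Q = 28 and Q = 14.8.
The monopolist equates marginal revenue to marginal cost: 65 − 5Q = 28, so Q = 7.4. From demand, P = 46.5.
DWL is the triangle between Q = 7.4 and Q = 14.8: ½·(14.8 − 7.4)·(46.5 − 28) = 68.45.

DWL = 68.45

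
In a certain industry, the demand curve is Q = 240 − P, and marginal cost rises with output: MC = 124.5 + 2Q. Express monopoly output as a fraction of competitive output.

Q_m/Q_c = 0.75

Inverting demand: P = 240 − Q.
A monopolist chooses Q where MR = MC. MR = 240 − 2Q; setting this equal to 124.5 + 2Q gives Q = 28.875 and P = 211.125.
Competitive equilibrium sets price equal to marginal cost: 240 − Q = 124.5 + 2Q, so Q = 38.5 and P = 201.5.
Ratio Q_m/Q_c = 28.875/38.5 = 0.75.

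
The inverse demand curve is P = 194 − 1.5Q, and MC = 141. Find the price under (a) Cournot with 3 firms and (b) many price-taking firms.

With 3 symmetric Cournot firms, each firm's FOC gives 194 − 6q = 141, so q = 53/6, Q = 3·53/6 = 26.5, and P = 154.25.
Under competition P = MC = 141, so Q = (194 − 141)/1.5 = 106/3.

Cournot: P = 154.25; Competition: P = 141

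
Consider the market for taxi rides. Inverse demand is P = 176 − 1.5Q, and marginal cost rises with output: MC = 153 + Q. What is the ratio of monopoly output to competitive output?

Q_m/Q_c = 0.625

Monopoly sets MR = MC: 176 − 3Q = 153 + Q ⇒ Q = 5.75, P = 176 − 1.5·5.75 = 167.375.
Under competition P = MC: 176 − 1.5Q = 153 + Q ⇒ Q = 9.2, P = 162.2.
Ratio Q_m/Q_c = 5.75/9.2 = 0.625.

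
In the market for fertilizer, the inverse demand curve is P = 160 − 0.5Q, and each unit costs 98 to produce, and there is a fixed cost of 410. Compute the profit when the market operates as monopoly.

Profit = 1512

The monopolist equates marginal revenue to marginal cost: 160 − Q = 98, so Q = 62. From demand, P = 129.
Profit = (129 − 98)·62 − 410 = 1512.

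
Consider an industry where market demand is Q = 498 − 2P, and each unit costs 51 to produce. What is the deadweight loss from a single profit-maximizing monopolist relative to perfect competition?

Inverting demand: P = 249 − 0.5Q.
Under competition P = MC = 51, so Q = (249 − 51)/0.5 = 396.
Monopoly sets MR = MC: 249 − Q = 51 ⇒ Q = 198, P = 249 − 0.5·198 = 150.
DWL is the triangle between Q = 198 and Q = 396: ½·(396 − 198)·(150 − 51) = 9801.

DWL = 9801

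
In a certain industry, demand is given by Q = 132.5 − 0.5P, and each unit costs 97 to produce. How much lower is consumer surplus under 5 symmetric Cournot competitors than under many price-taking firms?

CS falls by 2156

Inverting demand: P = 265 − 2Q.
Under competition P = MC = 97, so Q = (265 − 97)/2 = 84.
CS = ½·(265 − 97)·84 = 7056.
In a 5-firm Cournot equilibrium, symmetry and the first-order condition give q = (265 − 97)/(12) = 14. So Q = 70 and P = 125.
CS = ½·(265 − 125)·70 = 4900.
Change in consumer surplus: 4900 − 7056 = −2156.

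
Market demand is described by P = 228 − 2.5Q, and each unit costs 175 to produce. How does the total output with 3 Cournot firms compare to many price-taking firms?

Cournot with 3 identical firms: the symmetric best-response condition is 228 − 10q = 175. Each firm produces q = 5.3, total output Q = 15.9, price P = 188.25.
Competitive firms price at marginal cost: P = 175, giving Q = 21.2.

Cournot: Q = 15.9; Competition: Q = 21.2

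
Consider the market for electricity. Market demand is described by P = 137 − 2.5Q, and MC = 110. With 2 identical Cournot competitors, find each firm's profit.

π_i = 32.4

In a 2-firm Cournot equilibrium, symmetry and the first-order condition give q = (137 − 110)/(7.5) = 3.6. So Q = 7.2 and P = 119.
Each firm's profit = (119 − 110)·3.6 = 32.4.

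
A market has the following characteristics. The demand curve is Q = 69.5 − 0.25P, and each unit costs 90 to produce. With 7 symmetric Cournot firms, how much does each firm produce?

Inverting demand: P = 278 − 4Q.
With 7 symmetric Cournot firms, each firm's FOC gives 278 − 32q = 90, so q = 5.875, Q = 7·5.875 = 41.125, and P = 113.5.

q_i = 5.875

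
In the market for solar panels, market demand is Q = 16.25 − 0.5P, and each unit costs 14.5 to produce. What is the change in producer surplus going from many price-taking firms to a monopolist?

Producer surplus rises by 40.5

Inverting demand: P = 32.5 − 2Q.
Competitive firms price at marginal cost: P = 14.5, giving Q = 9.
PS = (14.5 − 14.5)·9 = 0.
The monopolist equates marginal revenue to marginal cost: 32.5 − 4Q = 14.5, so Q = 4.5. From demand, P = 23.5.
PS = (23.5 − 14.5)·4.5 = 40.5.
Change in producer surplus: 40.5 − 0 = 40.5.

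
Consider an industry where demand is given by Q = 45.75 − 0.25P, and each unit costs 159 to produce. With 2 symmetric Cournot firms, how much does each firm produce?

Inverting demand: P = 183 − 4Q.
With 2 symmetric Cournot firms, each firm's FOC gives 183 − 12q = 159, so q = 2, Q = 2·2 = 4, and P = 167.

q_i = 2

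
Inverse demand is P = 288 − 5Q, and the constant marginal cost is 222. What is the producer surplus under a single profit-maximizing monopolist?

PS = 217.8

Monopoly sets MR = MC: 288 − 10Q = 222 ⇒ Q = 6.6, P = 288 − 5·6.6 = 255.
PS = (255 − 222)·6.6 = 217.8.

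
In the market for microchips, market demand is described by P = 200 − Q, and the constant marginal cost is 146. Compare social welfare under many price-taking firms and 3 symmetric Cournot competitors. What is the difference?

Competitive firms price at marginal cost: P = 146, giving Q = 54.
CS = ½·(200 − 146)·54 = 1458; PS = (146 − 146)·54 = 0; TS = 1458.
Cournot with 3 identical firms: the symmetric best-response condition is 200 − 4q = 146. Each firm produces q = 13.5, total output Q = 40.5, price P = 159.5.
CS = ½·(200 − 159.5)·40.5 = 820.125; PS = (159.5 − 146)·40.5 = 546.75; TS = 1366.875.
Change in social welfare: 1366.875 − 1458 = −91.125.

TS falls by 91.125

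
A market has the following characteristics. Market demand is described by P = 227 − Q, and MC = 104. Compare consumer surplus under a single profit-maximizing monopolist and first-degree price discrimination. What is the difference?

A monopolist chooses Q where MR = MC. MR = 227 − 2Q; setting this equal to 104 gives Q = 61.5 and P = 165.5.
CS = ½·(227 − 165.5)·61.5 = 1891.125.
A perfectly discriminating monopolist sells every unit with P(Q) ≥ MC(Q), so output equals the competitive quantity Q = 123. Each buyer pays their reservation price, so CS = 0 and the firm captures all surplus.
CS = 0.
Change in consumer surplus: 0 − 1891.125 = −1891.125.

CS falls by 1891.125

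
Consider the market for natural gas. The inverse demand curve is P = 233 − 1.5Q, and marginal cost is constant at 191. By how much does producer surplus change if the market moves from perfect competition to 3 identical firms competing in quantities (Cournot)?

Competitive firms price at marginal cost: P = 191, giving Q = 28.
PS = (191 − 191)·28 = 0.
In a 3-firm Cournot equilibrium, symmetry and the first-order condition give q = (233 − 191)/(6) = 7. So Q = 21 and P = 201.5.
PS = (201.5 − 191)·21 = 220.5.
Change in producer surplus: 220.5 − 0 = 220.5.

PS rises by 220.5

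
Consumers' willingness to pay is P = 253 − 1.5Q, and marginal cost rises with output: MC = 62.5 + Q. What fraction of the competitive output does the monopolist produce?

Q_m/Q_c = 0.625

The monopolist equates marginal revenue to marginal cost: 253 − 3Q = 62.5 + Q, so Q = 47.625. From demand, P = 2905/16.
Competitive equilibrium sets price equal to marginal cost: 253 − 1.5Q = 62.5 + Q, so Q = 76.2 and P = 138.7.
Ratio Q_m/Q_c = 47.625/76.2 = 0.625.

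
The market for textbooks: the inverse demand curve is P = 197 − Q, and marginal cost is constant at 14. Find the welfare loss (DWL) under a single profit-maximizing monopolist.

DWL = 4186.125

Competitive firms price at marginal cost: P = 14, giving Q = 183.
Monopoly sets MR = MC: 197 − 2Q = 14 ⇒ Q = 91.5, P = 197 − 91.5 = 105.5.
DWL is the triangle between Q = 91.5 and Q = 183: ½·(183 − 91.5)·(105.5 − 14) = 4186.125.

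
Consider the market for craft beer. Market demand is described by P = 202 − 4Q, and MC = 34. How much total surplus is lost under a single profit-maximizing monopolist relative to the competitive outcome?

DWL = 882

Perfect competition: P = MC = 34, so 202 − 4Q = 34 and Q = 42.
A monopolist chooses Q where MR = MC. MR = 202 − 8Q; setting this equal to 34 gives Q = 21 and P = 118.
DWL is the triangle between Q = 21 and Q = 42: ½·(42 − 21)·(118 − 34) = 882.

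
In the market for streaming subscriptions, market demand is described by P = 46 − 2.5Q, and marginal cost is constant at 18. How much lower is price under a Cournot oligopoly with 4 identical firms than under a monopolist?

Monopoly sets MR = MC: 46 − 5Q = 18 ⇒ Q = 5.6, P = 46 − 2.5·5.6 = 32.
In a 4-firm Cournot equilibrium, symmetry and the first-order condition give q = (46 − 18)/(12.5) = 2.24. So Q = 8.96 and P = 23.6.
Change in price: 23.6 − 32 = −8.4.

Price falls by 8.4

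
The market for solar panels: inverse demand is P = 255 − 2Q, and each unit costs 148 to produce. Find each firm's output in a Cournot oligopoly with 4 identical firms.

Cournot with 4 identical firms: the symmetric best-response condition is 255 − 10q = 148. Each firm produces q = 10.7, total output Q = 42.8, price P = 169.4.

q_i = 10.7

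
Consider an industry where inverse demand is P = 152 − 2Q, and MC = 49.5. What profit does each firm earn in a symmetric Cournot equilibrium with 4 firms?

In a 4-firm Cournot equilibrium, symmetry and the first-order condition give q = (152 − 49.5)/(10) = 10.25. So Q = 41 and P = 70.
Each firm's profit = (70 − 49.5)·10.25 = 210.125.

π_i = 210.125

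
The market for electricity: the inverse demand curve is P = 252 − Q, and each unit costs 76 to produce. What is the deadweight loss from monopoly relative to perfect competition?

Under competition P = MC = 76, so Q = (252 − 76)/1 = 176.
A monopolist chooses Q where MR = MC. MR = 252 − 2Q; setting this equal to 76 gives Q = 88 and P = 164.
DWL is the triangle between Q = 88 and Q = 176: ½·(176 − 88)·(164 − 76) = 3872.

DWL = 3872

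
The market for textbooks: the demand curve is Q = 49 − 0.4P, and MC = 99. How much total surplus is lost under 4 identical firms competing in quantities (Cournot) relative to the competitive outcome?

DWL = 4.418

Inverting demand: P = 122.5 − 2.5Q.
Competitive firms price at marginal cost: P = 99, giving Q = 9.4.
Cournot with 4 identical firms: the symmetric best-response condition is 122.5 − 12.5q = 99. Each firm produces q = 1.88, total output Q = 7.52, price P = 103.7.
DWL is the triangle between Q = 7.52 and Q = 9.4: ½·(9.4 − 7.52)·(103.7 − 99) = 4.418.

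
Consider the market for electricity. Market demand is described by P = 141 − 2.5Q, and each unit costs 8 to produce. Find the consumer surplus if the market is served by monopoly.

CS = 884.45

The monopolist equates marginal revenue to marginal cost: 141 − 5Q = 8, so Q = 26.6. From demand, P = 74.5.
CS = ½·(141 − 74.5)·26.6 = 884.45.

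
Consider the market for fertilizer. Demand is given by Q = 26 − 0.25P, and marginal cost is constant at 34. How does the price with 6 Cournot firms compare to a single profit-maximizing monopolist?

Cournot: P = 44; Monopoly: P = 69

Inverting demand: P = 104 − 4Q.
With 6 symmetric Cournot firms, each firm's FOC gives 104 − 28q = 34, so q = 2.5, Q = 6·2.5 = 15, and P = 44.
The monopolist equates marginal revenue to marginal cost: 104 − 8Q = 34, so Q = 8.75. From demand, P = 69.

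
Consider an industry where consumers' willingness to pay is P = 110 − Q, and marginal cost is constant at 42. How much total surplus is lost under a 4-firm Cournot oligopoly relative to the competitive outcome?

DWL = 92.48

Under competition P = MC = 42, so Q = (110 − 42)/1 = 68.
Cournot with 4 identical firms: the symmetric best-response condition is 110 − 5q = 42. Each firm produces q = 13.6, total output Q = 54.4, price P = 55.6.
DWL is the triangle between Q = 54.4 and Q = 68: ½·(68 − 54.4)·(55.6 − 42) = 92.48.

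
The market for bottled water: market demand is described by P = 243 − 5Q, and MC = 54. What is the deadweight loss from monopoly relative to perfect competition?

DWL = 893.025

Competitive firms price at marginal cost: P = 54, giving Q = 37.8.
The monopolist equates marginal revenue to marginal cost: 243 − 10Q = 54, so Q = 18.9. From demand, P = 148.5.
DWL is the triangle between Q = 18.9 and Q = 37.8: ½·(37.8 − 18.9)·(148.5 − 54) = 893.025.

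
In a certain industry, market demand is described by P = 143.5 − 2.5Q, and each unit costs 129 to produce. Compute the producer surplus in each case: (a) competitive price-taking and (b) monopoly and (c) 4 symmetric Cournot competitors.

Under competition P = MC = 129, so Q = (143.5 − 129)/2.5 = 5.8.
PS = (129 − 129)·5.8 = 0.
The monopolist equates marginal revenue to marginal cost: 143.5 − 5Q = 129, so Q = 2.9. From demand, P = 136.25.
PS = (136.25 − 129)·2.9 = 21.025.
Cournot with 4 identical firms: the symmetric best-response condition is 143.5 − 12.5q = 129. Each firm produces q = 1.16, total output Q = 4.64, price P = 131.9.
PS = (131.9 − 129)·4.64 = 13.456.

Competition: PS = 0; Monopoly: PS = 21.025; Cournot: PS = 13.456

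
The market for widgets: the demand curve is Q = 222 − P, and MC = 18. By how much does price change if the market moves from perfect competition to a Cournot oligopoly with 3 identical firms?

Inverting demand: P = 222 − Q.
Competitive firms price at marginal cost: P = 18, giving Q = 204.
With 3 symmetric Cournot firms, each firm's FOC gives 222 − 4q = 18, so q = 51, Q = 3·51 = 153, and P = 69.
Change in price: 69 − 18 = 51.

Price rises by 51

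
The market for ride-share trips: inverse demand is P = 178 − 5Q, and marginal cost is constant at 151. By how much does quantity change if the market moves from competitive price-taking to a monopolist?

Perfect competition: P = MC = 151, so 178 − 5Q = 151 and Q = 5.4.
The monopolist equates marginal revenue to marginal cost: 178 − 10Q = 151, so Q = 2.7. From demand, P = 164.5.
Change in quantity: 2.7 − 5.4 = −2.7.

Q falls by 2.7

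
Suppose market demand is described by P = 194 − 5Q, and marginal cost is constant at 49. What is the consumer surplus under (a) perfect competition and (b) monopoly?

Competition: CS = 2102.5; Monopoly: CS = 525.625

Perfect competition: P = MC = 49, so 194 − 5Q = 49 and Q = 29.
CS = ½·(194 − 49)·29 = 2102.5.
Monopoly sets MR = MC: 194 − 10Q = 49 ⇒ Q = 14.5, P = 194 − 5·14.5 = 121.5.
CS = ½·(194 − 121.5)·14.5 = 525.625.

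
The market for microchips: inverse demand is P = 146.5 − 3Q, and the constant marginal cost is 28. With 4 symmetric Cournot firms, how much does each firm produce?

q_i = 7.9

In a 4-firm Cournot equilibrium, symmetry and the first-order condition give q = (146.5 − 28)/(15) = 7.9. So Q = 31.6 and P = 51.7.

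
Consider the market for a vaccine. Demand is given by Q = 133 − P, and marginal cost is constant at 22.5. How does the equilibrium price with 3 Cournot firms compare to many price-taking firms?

Cournot: P = 50.125; Competition: P = 22.5

Inverting demand: P = 133 − Q.
With 3 symmetric Cournot firms, each firm's FOC gives 133 − 4q = 22.5, so q = 27.625, Q = 3·27.625 = 82.875, and P = 50.125.
Under competition P = MC = 22.5, so Q = (133 − 22.5)/1 = 110.5.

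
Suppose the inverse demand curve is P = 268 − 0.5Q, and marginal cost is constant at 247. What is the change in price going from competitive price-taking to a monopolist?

Competitive firms price at marginal cost: P = 247, giving Q = 42.
The monopolist equates marginal revenue to marginal cost: 268 − Q = 247, so Q = 21. From demand, P = 257.5.
Change in price: 257.5 − 247 = 10.5.

P rises by 10.5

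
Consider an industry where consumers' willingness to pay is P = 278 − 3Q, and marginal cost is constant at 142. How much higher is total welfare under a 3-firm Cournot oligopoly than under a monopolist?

TS rises by 578

The monopolist equates marginal revenue to marginal cost: 278 − 6Q = 142, so Q = 68/3. From demand, P = 210.
CS = ½·(278 − 210)·68/3 = 2312/3; PS = (210 − 142)·68/3 = 4624/3; TS = 2312.
With 3 symmetric Cournot firms, each firm's FOC gives 278 − 12q = 142, so q = 34/3, Q = 3·34/3 = 34, and P = 176.
CS = ½·(278 − 176)·34 = 1734; PS = (176 − 142)·34 = 1156; TS = 2890.
Change in total welfare: 2890 − 2312 = 578.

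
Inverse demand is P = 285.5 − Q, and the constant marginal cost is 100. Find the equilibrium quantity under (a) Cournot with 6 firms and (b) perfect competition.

With 6 symmetric Cournot firms, each firm's FOC gives 285.5 − 7q = 100, so q = 26.5, Q = 6·26.5 = 159, and P = 126.5.
Perfect competition: P = MC = 100, so 285.5 − Q = 100 and Q = 185.5.

Cournot: Q = 159; Competition: Q = 185.5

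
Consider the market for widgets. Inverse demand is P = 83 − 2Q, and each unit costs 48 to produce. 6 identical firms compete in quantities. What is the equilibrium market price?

P = 53

Cournot with 6 identical firms: the symmetric best-response condition is 83 − 14q = 48. Each firm produces q = 2.5, total output Q = 15, price P = 53.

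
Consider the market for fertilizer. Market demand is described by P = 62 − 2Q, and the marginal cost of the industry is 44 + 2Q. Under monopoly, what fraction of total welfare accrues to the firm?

PS/TS = 0.75

A monopolist chooses Q where MR = MC. MR = 62 − 4Q; setting this equal to 44 + 2Q gives Q = 3 and P = 56.
CS = ½·(62 − 56)·3 = 9.
PS = P·Q − VC(Q) = 56·3 − (44·3 + ½·2·3²) = 27.
Share captured = PS/TS = 27/36 = 0.75.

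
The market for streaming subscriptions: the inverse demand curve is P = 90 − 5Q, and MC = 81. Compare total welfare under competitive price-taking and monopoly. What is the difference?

Perfect competition: P = MC = 81, so 90 − 5Q = 81 and Q = 1.8.
CS = ½·(90 − 81)·1.8 = 8.1; PS = (81 − 81)·1.8 = 0; TS = 8.1.
Monopoly sets MR = MC: 90 − 10Q = 81 ⇒ Q = 0.9, P = 90 − 5·0.9 = 85.5.
CS = ½·(90 − 85.5)·0.9 = 2.025; PS = (85.5 − 81)·0.9 = 4.05; TS = 6.075.
Change in total welfare: 6.075 − 8.1 = −2.025.

Total welfare falls by 2.025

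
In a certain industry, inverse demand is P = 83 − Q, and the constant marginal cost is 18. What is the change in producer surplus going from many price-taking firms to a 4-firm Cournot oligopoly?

Competitive firms price at marginal cost: P = 18, giving Q = 65.
PS = (18 − 18)·65 = 0.
In a 4-firm Cournot equilibrium, symmetry and the first-order condition give q = (83 − 18)/(5) = 13. So Q = 52 and P = 31.
PS = (31 − 18)·52 = 676.
Change in producer surplus: 676 − 0 = 676.

Producer surplus rises by 676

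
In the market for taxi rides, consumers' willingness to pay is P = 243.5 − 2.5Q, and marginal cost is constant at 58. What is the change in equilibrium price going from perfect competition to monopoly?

Perfect competition: P = MC = 58, so 243.5 − 2.5Q = 58 and Q = 74.2.
Monopoly sets MR = MC: 243.5 − 5Q = 58 ⇒ Q = 37.1, P = 243.5 − 2.5·37.1 = 150.75.
Change in equilibrium price: 150.75 − 58 = 92.75.

Equilibrium price rises by 92.75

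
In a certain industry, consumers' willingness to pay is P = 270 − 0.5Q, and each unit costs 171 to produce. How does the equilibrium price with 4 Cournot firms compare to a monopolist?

With 4 symmetric Cournot firms, each firm's FOC gives 270 − 2.5q = 171, so q = 39.6, Q = 4·39.6 = 158.4, and P = 190.8.
Monopoly sets MR = MC: 270 − Q = 171 ⇒ Q = 99, P = 270 − 0.5·99 = 220.5.

Cournot: P = 190.8; Monopoly: P = 220.5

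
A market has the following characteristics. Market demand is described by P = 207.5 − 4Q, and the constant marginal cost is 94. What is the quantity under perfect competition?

Q = 28.375

Under competition P = MC = 94, so Q = (207.5 − 94)/4 = 28.375.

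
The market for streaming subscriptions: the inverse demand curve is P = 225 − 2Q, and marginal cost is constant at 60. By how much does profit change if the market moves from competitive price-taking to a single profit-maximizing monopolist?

Perfect competition: P = MC = 60, so 225 − 2Q = 60 and Q = 82.5.
Profit = (60 − 60)·82.5 = 0.
Monopoly sets MR = MC: 225 − 4Q = 60 ⇒ Q = 41.25, P = 225 − 2·41.25 = 142.5.
Profit = (142.5 − 60)·41.25 = 3403.125.
Change in profit: 3403.125 − 0 = 3403.125.

Profit rises by 3403.125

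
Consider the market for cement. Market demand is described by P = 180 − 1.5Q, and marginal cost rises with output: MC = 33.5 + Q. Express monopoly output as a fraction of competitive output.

A monopolist chooses Q where MR = MC. MR = 180 − 3Q; setting this equal to 33.5 + Q gives Q = 36.625 and P = 2001/16.
Competitive equilibrium sets price equal to marginal cost: 180 − 1.5Q = 33.5 + Q, so Q = 58.6 and P = 92.1.
Ratio Q_m/Q_c = 36.625/58.6 = 0.625.

Q_m/Q_c = 0.625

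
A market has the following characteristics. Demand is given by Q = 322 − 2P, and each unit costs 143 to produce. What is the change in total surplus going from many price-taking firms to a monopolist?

Inverting demand: P = 161 − 0.5Q.
Under competition P = MC = 143, so Q = (161 − 143)/0.5 = 36.
CS = ½·(161 − 143)·36 = 324; PS = (143 − 143)·36 = 0; TS = 324.
The monopolist equates marginal revenue to marginal cost: 161 − Q = 143, so Q = 18. From demand, P = 152.
CS = ½·(161 − 152)·18 = 81; PS = (152 − 143)·18 = 162; TS = 243.
Change in total surplus: 243 − 324 = −81.

Total surplus falls by 81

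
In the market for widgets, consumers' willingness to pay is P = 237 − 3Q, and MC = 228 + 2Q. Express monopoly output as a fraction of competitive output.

Q_m/Q_c = 0.625

A monopolist chooses Q where MR = MC. MR = 237 − 6Q; setting this equal to 228 + 2Q gives Q = 1.125 and P = 233.625.
Competitive equilibrium sets price equal to marginal cost: 237 − 3Q = 228 + 2Q, so Q = 1.8 and P = 231.6.
Ratio Q_m/Q_c = 1.125/1.8 = 0.625.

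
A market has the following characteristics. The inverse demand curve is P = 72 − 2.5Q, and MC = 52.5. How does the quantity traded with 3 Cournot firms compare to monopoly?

Cournot: Q = 5.85; Monopoly: Q = 3.9

With 3 symmetric Cournot firms, each firm's FOC gives 72 − 10q = 52.5, so q = 1.95, Q = 3·1.95 = 5.85, and P = 57.375.
Monopoly sets MR = MC: 72 − 5Q = 52.5 ⇒ Q = 3.9, P = 72 − 2.5·3.9 = 62.25.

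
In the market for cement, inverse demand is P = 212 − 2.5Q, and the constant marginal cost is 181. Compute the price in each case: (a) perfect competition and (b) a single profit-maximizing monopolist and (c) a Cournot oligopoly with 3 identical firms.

Under competition P = MC = 181, so Q = (212 − 181)/2.5 = 12.4.
The monopolist equates marginal revenue to marginal cost: 212 − 5Q = 181, so Q = 6.2. From demand, P = 196.5.
With 3 symmetric Cournot firms, each firm's FOC gives 212 − 10q = 181, so q = 3.1, Q = 3·3.1 = 9.3, and P = 188.75.

Competition: P = 181; Monopoly: P = 196.5; Cournot: P = 188.75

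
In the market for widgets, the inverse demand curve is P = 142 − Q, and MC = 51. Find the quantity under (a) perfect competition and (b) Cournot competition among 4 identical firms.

Competition: Q = 91; Cournot: Q = 72.8

Competitive firms price at marginal cost: P = 51, giving Q = 91.
In a 4-firm Cournot equilibrium, symmetry and the first-order condition give q = (142 − 51)/(5) = 18.2. So Q = 72.8 and P = 69.2.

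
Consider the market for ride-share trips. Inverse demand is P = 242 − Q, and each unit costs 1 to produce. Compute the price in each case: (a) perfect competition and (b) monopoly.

Competition: P = 1; Monopoly: P = 121.5

Perfect competition: P = MC = 1, so 242 − Q = 1 and Q = 241.
The monopolist equates marginal revenue to marginal cost: 242 − 2Q = 1, so Q = 120.5. From demand, P = 121.5.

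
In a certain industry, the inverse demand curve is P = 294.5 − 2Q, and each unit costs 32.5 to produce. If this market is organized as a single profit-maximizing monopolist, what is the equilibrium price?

A monopolist chooses Q where MR = MC. MR = 294.5 − 4Q; setting this equal to 32.5 gives Q = 65.5 and P = 163.5.

P = 163.5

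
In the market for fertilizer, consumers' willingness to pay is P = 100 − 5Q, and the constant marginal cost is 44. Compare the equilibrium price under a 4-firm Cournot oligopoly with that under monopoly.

Cournot: P = 55.2; Monopoly: P = 72

In a 4-firm Cournot equilibrium, symmetry and the first-order condition give q = (100 − 44)/(25) = 2.24. So Q = 8.96 and P = 55.2.
Monopoly sets MR = MC: 100 − 10Q = 44 ⇒ Q = 5.6, P = 100 − 5·5.6 = 72.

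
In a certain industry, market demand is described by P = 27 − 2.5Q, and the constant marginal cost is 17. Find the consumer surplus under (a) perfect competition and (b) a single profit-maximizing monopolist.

Perfect competition: P = MC = 17, so 27 − 2.5Q = 17 and Q = 4.
CS = ½·(27 − 17)·4 = 20.
A monopolist chooses Q where MR = MC. MR = 27 − 5Q; setting this equal to 17 gives Q = 2 and P = 22.
CS = ½·(27 − 22)·2 = 5.

Competition: CS = 20; Monopoly: CS = 5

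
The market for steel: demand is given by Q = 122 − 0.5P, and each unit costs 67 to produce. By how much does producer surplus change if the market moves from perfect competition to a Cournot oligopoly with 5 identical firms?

PS rises by 2175.625

Inverting demand: P = 244 − 2Q.
Perfect competition: P = MC = 67, so 244 − 2Q = 67 and Q = 88.5.
PS = (67 − 67)·88.5 = 0.
With 5 symmetric Cournot firms, each firm's FOC gives 244 − 12q = 67, so q = 14.75, Q = 5·14.75 = 73.75, and P = 96.5.
PS = (96.5 − 67)·73.75 = 2175.625.
Change in producer surplus: 2175.625 − 0 = 2175.625.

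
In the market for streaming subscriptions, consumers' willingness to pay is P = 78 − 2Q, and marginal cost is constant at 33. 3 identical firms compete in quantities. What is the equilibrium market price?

In a 3-firm Cournot equilibrium, symmetry and the first-order condition give q = (78 − 33)/(8) = 5.625. So Q = 16.875 and P = 44.25.

P = 44.25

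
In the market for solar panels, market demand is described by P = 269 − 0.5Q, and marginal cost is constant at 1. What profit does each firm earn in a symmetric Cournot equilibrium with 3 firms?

π_i = 8978

In a 3-firm Cournot equilibrium, symmetry and the first-order condition give q = (269 − 1)/(2) = 134. So Q = 402 and P = 68.
Each firm's profit = (68 − 1)·134 = 8978.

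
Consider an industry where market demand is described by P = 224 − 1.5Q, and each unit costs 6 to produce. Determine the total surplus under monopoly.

TS = 11881

The monopolist equates marginal revenue to marginal cost: 224 − 3Q = 6, so Q = 218/3. From demand, P = 115.
CS = ½·(224 − 115)·218/3 = 11881/3; PS = (115 − 6)·218/3 = 23762/3; TS = 11881.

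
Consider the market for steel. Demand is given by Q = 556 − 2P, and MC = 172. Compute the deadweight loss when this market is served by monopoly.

Inverting demand: P = 278 − 0.5Q.
Under competition P = MC = 172, so Q = (278 − 172)/0.5 = 212.
Monopoly sets MR = MC: 278 − Q = 172 ⇒ Q = 106, P = 278 − 0.5·106 = 225.
DWL is the triangle between Q = 106 and Q = 212: ½·(212 − 106)·(225 − 172) = 2809.

DWL = 2809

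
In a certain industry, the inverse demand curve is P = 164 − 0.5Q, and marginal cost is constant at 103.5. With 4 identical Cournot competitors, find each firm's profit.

With 4 symmetric Cournot firms, each firm's FOC gives 164 − 2.5q = 103.5, so q = 24.2, Q = 4·24.2 = 96.8, and P = 115.6.
Each firm's profit = (115.6 − 103.5)·24.2 = 292.82.

π_i = 292.82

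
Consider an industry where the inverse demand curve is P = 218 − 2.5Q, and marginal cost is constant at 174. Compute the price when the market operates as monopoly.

A monopolist chooses Q where MR = MC. MR = 218 − 5Q; setting this equal to 174 gives Q = 8.8 and P = 196.

P = 196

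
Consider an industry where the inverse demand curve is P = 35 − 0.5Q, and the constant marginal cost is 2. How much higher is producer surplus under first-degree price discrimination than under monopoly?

Producer surplus rises by 544.5

The monopolist equates marginal revenue to marginal cost: 35 − Q = 2, so Q = 33. From demand, P = 18.5.
PS = (18.5 − 2)·33 = 544.5.
Under first-degree price discrimination the firm charges each unit its demand price and produces up to where P = MC, i.e. Q = 66. Consumer surplus is zero; producer surplus equals total surplus.
PS = ½·(35 − 2)·66 = 1089.
Change in producer surplus: 1089 − 544.5 = 544.5.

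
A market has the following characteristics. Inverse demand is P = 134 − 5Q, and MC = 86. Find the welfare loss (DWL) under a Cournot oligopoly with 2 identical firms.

DWL = 25.6

Under competition P = MC = 86, so Q = (134 − 86)/5 = 9.6.
Cournot with 2 identical firms: the symmetric best-response condition is 134 − 15q = 86. Each firm produces q = 3.2, total output Q = 6.4, price P = 102.
DWL is the triangle between Q = 6.4 and Q = 9.6: ½·(9.6 − 6.4)·(102 − 86) = 25.6.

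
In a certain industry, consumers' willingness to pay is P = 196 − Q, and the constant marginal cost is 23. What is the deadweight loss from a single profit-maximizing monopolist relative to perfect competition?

DWL = 3741.125

Competitive firms price at marginal cost: P = 23, giving Q = 173.
The monopolist equates marginal revenue to marginal cost: 196 − 2Q = 23, so Q = 86.5. From demand, P = 109.5.
DWL is the triangle between Q = 86.5 and Q = 173: ½·(173 − 86.5)·(109.5 − 23) = 3741.125.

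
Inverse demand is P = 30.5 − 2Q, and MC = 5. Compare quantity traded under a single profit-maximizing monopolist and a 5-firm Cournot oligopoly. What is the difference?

The monopolist equates marginal revenue to marginal cost: 30.5 − 4Q = 5, so Q = 6.375. From demand, P = 17.75.
Cournot with 5 identical firms: the symmetric best-response condition is 30.5 − 12q = 5. Each firm produces q = 2.125, total output Q = 10.625, price P = 9.25.
Change in quantity traded: 10.625 − 6.375 = 4.25.

Quantity traded rises by 4.25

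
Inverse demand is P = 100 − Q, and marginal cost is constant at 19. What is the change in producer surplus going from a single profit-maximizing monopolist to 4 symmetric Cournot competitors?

A monopolist chooses Q where MR = MC. MR = 100 − 2Q; setting this equal to 19 gives Q = 40.5 and P = 59.5.
PS = (59.5 − 19)·40.5 = 1640.25.
With 4 symmetric Cournot firms, each firm's FOC gives 100 − 5q = 19, so q = 16.2, Q = 4·16.2 = 64.8, and P = 35.2.
PS = (35.2 − 19)·64.8 = 1049.76.
Change in producer surplus: 1049.76 − 1640.25 = −590.49.

PS falls by 590.49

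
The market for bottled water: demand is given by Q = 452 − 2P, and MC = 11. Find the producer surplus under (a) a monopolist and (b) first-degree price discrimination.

Inverting demand: P = 226 − 0.5Q.
A monopolist chooses Q where MR = MC. MR = 226 − Q; setting this equal to 11 gives Q = 215 and P = 118.5.
PS = (118.5 − 11)·215 = 23112.5.
A perfectly discriminating monopolist sells every unit with P(Q) ≥ MC(Q), so output equals the competitive quantity Q = 430. Each buyer pays their reservation price, so CS = 0 and the firm captures all surplus.
PS = ½·(226 − 11)·430 = 46225.

Monopoly: PS = 23112.5; Perfect PD: PS = 46225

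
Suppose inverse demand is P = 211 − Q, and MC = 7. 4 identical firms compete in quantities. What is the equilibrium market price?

P = 47.8

In a 4-firm Cournot equilibrium, symmetry and the first-order condition give q = (211 − 7)/(5) = 40.8. So Q = 163.2 and P = 47.8.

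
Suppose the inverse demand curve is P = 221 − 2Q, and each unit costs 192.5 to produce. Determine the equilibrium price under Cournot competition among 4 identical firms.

In a 4-firm Cournot equilibrium, symmetry and the first-order condition give q = (221 − 192.5)/(10) = 2.85. So Q = 11.4 and P = 198.2.

P = 198.2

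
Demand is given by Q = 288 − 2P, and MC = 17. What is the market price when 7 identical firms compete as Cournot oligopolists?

Inverting demand: P = 144 − 0.5Q.
With 7 symmetric Cournot firms, each firm's FOC gives 144 − 4q = 17, so q = 31.75, Q = 7·31.75 = 222.25, and P = 32.875.

P = 32.875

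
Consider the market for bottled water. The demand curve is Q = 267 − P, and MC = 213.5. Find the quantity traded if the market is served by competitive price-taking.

Inverting demand: P = 267 − Q.
Perfect competition: P = MC = 213.5, so 267 − Q = 213.5 and Q = 53.5.

Q = 53.5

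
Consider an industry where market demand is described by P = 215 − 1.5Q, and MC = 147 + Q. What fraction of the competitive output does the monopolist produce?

Q_m/Q_c = 0.625

Monopoly sets MR = MC: 215 − 3Q = 147 + Q ⇒ Q = 17, P = 215 − 1.5·17 = 189.5.
Under competition P = MC: 215 − 1.5Q = 147 + Q ⇒ Q = 27.2, P = 174.2.
Ratio Q_m/Q_c = 17/27.2 = 0.625.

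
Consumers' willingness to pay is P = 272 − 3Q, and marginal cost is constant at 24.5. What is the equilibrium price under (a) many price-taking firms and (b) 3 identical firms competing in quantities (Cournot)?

Competition: P = 24.5; Cournot: P = 86.375

Under competition P = MC = 24.5, so Q = (272 − 24.5)/3 = 82.5.
Cournot with 3 identical firms: the symmetric best-response condition is 272 − 12q = 24.5. Each firm produces q = 20.625, total output Q = 61.875, price P = 86.375.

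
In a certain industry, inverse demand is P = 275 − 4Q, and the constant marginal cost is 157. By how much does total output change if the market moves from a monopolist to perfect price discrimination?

Q rises by 14.75

Monopoly sets MR = MC: 275 − 8Q = 157 ⇒ Q = 14.75, P = 275 − 4·14.75 = 216.
With perfect price discrimination, output is the efficient level Q = 29.5 (where demand meets MC), but every buyer pays their willingness to pay: CS = 0 and PS = total surplus.
Change in total output: 29.5 − 14.75 = 14.75.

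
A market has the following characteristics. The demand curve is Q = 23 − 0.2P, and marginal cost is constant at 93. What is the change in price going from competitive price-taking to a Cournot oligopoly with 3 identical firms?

Price rises by 5.5

Inverting demand: P = 115 − 5Q.
Perfect competition: P = MC = 93, so 115 − 5Q = 93 and Q = 4.4.
In a 3-firm Cournot equilibrium, symmetry and the first-order condition give q = (115 − 93)/(20) = 1.1. So Q = 3.3 and P = 98.5.
Change in price: 98.5 − 93 = 5.5.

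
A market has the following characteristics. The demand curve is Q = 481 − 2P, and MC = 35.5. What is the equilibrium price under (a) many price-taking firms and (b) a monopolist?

Inverting demand: P = 240.5 − 0.5Q.
Perfect competition: P = MC = 35.5, so 240.5 − 0.5Q = 35.5 and Q = 410.
A monopolist chooses Q where MR = MC. MR = 240.5 − Q; setting this equal to 35.5 gives Q = 205 and P = 138.

Competition: P = 35.5; Monopoly: P = 138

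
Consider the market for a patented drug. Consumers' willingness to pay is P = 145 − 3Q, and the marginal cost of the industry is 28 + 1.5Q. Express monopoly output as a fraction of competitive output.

Q_m/Q_c = 0.6

A monopolist chooses Q where MR = MC. MR = 145 − 6Q; setting this equal to 28 + 1.5Q gives Q = 15.6 and P = 98.2.
Competitive equilibrium sets price equal to marginal cost: 145 − 3Q = 28 + 1.5Q, so Q = 26 and P = 67.
Ratio Q_m/Q_c = 15.6/26 = 0.6.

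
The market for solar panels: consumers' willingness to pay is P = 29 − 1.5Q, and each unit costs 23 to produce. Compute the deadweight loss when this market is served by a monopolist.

DWL = 3

Competitive firms price at marginal cost: P = 23, giving Q = 4.
The monopolist equates marginal revenue to marginal cost: 29 − 3Q = 23, so Q = 2. From demand, P = 26.
DWL is the triangle between Q = 2 and Q = 4: ½·(4 − 2)·(26 − 23) = 3.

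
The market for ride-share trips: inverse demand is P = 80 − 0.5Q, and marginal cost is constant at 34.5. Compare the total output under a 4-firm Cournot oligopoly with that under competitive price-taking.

Cournot: Q = 72.8; Competition: Q = 91

In a 4-firm Cournot equilibrium, symmetry and the first-order condition give q = (80 − 34.5)/(2.5) = 18.2. So Q = 72.8 and P = 43.6.
Under competition P = MC = 34.5, so Q = (80 − 34.5)/0.5 = 91.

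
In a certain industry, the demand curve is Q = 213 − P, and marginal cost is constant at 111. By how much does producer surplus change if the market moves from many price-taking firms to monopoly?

Producer surplus rises by 2601

Inverting demand: P = 213 − Q.
Under competition P = MC = 111, so Q = (213 − 111)/1 = 102.
PS = (111 − 111)·102 = 0.
The monopolist equates marginal revenue to marginal cost: 213 − 2Q = 111, so Q = 51. From demand, P = 162.
PS = (162 − 111)·51 = 2601.
Change in producer surplus: 2601 − 0 = 2601.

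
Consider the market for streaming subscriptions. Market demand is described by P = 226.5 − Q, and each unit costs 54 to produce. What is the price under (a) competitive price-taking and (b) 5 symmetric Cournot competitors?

Perfect competition: P = MC = 54, so 226.5 − Q = 54 and Q = 172.5.
With 5 symmetric Cournot firms, each firm's FOC gives 226.5 − 6q = 54, so q = 28.75, Q = 5·28.75 = 143.75, and P = 82.75.

Competition: P = 54; Cournot: P = 82.75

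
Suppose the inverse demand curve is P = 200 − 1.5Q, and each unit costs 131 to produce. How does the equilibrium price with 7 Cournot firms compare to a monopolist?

Cournot with 7 identical firms: the symmetric best-response condition is 200 − 12q = 131. Each firm produces q = 5.75, total output Q = 40.25, price P = 139.625.
The monopolist equates marginal revenue to marginal cost: 200 − 3Q = 131, so Q = 23. From demand, P = 165.5.

Cournot: P = 139.625; Monopoly: P = 165.5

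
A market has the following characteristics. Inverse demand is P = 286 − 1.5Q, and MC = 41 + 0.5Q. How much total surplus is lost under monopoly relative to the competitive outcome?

DWL = 2756.25

Under competition P = MC: 286 − 1.5Q = 41 + 0.5Q ⇒ Q = 122.5, P = 102.25.
A monopolist chooses Q where MR = MC. MR = 286 − 3Q; setting this equal to 41 + 0.5Q gives Q = 70 and P = 181.
CS = ½·(286 − 102.25)·122.5 = 180075/16; PS = (102.25·122.5 − 41·122.5 − ½·0.5·122.5²) = 60025/16; TS = 15006.25.
CS = ½·(286 − 181)·70 = 3675; PS = (181·70 − 41·70 − ½·0.5·70²) = 8575; TS = 12250.
DWL = 15006.25 − 12250 = 2756.25.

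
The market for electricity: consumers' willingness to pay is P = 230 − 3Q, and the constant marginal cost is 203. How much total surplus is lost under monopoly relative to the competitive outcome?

DWL = 30.375

Competitive firms price at marginal cost: P = 203, giving Q = 9.
A monopolist chooses Q where MR = MC. MR = 230 − 6Q; setting this equal to 203 gives Q = 4.5 and P = 216.5.
DWL is the triangle between Q = 4.5 and Q = 9: ½·(9 − 4.5)·(216.5 − 203) = 30.375.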